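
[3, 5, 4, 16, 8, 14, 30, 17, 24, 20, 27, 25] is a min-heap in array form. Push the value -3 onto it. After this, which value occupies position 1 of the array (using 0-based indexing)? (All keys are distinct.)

append -3 at index 12 → [3, 5, 4, 16, 8, 14, 30, 17, 24, 20, 27, 25, -3]
-3 < parent 14 at index 5, swap → [3, 5, 4, 16, 8, -3, 30, 17, 24, 20, 27, 25, 14]
-3 < parent 4 at index 2, swap → [3, 5, -3, 16, 8, 4, 30, 17, 24, 20, 27, 25, 14]
-3 < parent 3 at index 0, swap → [-3, 5, 3, 16, 8, 4, 30, 17, 24, 20, 27, 25, 14]
resulting array: [-3, 5, 3, 16, 8, 4, 30, 17, 24, 20, 27, 25, 14]

5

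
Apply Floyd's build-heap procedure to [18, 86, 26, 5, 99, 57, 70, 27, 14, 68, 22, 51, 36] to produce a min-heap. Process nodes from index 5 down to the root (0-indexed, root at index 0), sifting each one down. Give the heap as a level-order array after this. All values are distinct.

[5, 14, 26, 18, 22, 36, 70, 27, 86, 68, 99, 51, 57]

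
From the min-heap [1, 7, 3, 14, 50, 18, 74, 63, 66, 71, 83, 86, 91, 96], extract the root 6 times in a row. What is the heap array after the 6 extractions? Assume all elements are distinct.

[63, 66, 74, 91, 71, 86, 83, 96]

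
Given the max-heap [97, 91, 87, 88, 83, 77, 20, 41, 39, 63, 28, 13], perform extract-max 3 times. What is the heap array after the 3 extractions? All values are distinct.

extract-max #1 returns 97:
  remove root 97; move last element 13 to root → [13, 91, 87, 88, 83, 77, 20, 41, 39, 63, 28]
  13 vs larger child 91 at index 1, swap → [91, 13, 87, 88, 83, 77, 20, 41, 39, 63, 28]
  13 vs larger child 88 at index 3, swap → [91, 88, 87, 13, 83, 77, 20, 41, 39, 63, 28]
  13 vs larger child 41 at index 7, swap → [91, 88, 87, 41, 83, 77, 20, 13, 39, 63, 28]
extract-max #2 returns 91:
  remove root 91; move last element 28 to root → [28, 88, 87, 41, 83, 77, 20, 13, 39, 63]
  28 vs larger child 88 at index 1, swap → [88, 28, 87, 41, 83, 77, 20, 13, 39, 63]
  28 vs larger child 83 at index 4, swap → [88, 83, 87, 41, 28, 77, 20, 13, 39, 63]
  28 vs only child 63 at index 9, swap → [88, 83, 87, 41, 63, 77, 20, 13, 39, 28]
extract-max #3 returns 88:
  remove root 88; move last element 28 to root → [28, 83, 87, 41, 63, 77, 20, 13, 39]
  28 vs larger child 87 at index 2, swap → [87, 83, 28, 41, 63, 77, 20, 13, 39]
  28 vs larger child 77 at index 5, swap → [87, 83, 77, 41, 63, 28, 20, 13, 39]

[87, 83, 77, 41, 63, 28, 20, 13, 39]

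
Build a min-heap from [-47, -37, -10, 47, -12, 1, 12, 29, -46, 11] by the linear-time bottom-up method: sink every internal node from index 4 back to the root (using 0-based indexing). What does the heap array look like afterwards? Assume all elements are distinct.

[-47, -46, -10, -37, -12, 1, 12, 29, 47, 11]

sift down from index 4: already satisfies heap property
sift down from index 3:
  47 vs smaller child -46 at index 8, swap → [-47, -37, -10, -46, -12, 1, 12, 29, 47, 11]
sift down from index 2: already satisfies heap property
sift down from index 1:
  -37 vs smaller child -46 at index 3, swap → [-47, -46, -10, -37, -12, 1, 12, 29, 47, 11]
sift down from index 0: already satisfies heap property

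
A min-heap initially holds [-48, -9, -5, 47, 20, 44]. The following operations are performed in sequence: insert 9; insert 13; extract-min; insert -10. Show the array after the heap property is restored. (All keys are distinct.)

insert 9:
  append 9 at index 6 → [-48, -9, -5, 47, 20, 44, 9] (no swap needed)
insert 13:
  append 13 at index 7 → [-48, -9, -5, 47, 20, 44, 9, 13]
  13 < parent 47 at index 3, swap → [-48, -9, -5, 13, 20, 44, 9, 47]
extract-min → returns -48:
  remove root -48; move last element 47 to root → [47, -9, -5, 13, 20, 44, 9]
  47 vs smaller child -9 at index 1, swap → [-9, 47, -5, 13, 20, 44, 9]
  47 vs smaller child 13 at index 3, swap → [-9, 13, -5, 47, 20, 44, 9]
insert -10:
  append -10 at index 7 → [-9, 13, -5, 47, 20, 44, 9, -10]
  -10 < parent 47 at index 3, swap → [-9, 13, -5, -10, 20, 44, 9, 47]
  -10 < parent 13 at index 1, swap → [-9, -10, -5, 13, 20, 44, 9, 47]
  -10 < parent -9 at index 0, swap → [-10, -9, -5, 13, 20, 44, 9, 47]

[-10, -9, -5, 13, 20, 44, 9, 47]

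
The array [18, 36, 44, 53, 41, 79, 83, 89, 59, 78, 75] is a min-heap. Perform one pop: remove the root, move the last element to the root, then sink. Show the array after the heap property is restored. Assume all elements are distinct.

[36, 41, 44, 53, 75, 79, 83, 89, 59, 78]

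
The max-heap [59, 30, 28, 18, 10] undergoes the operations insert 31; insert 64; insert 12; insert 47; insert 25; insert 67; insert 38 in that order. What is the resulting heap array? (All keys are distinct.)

[67, 64, 59, 30, 47, 38, 31, 12, 18, 10, 25, 28]

insert 31:
  append 31 at index 5 → [59, 30, 28, 18, 10, 31]
  31 > parent 28 at index 2, swap → [59, 30, 31, 18, 10, 28]
insert 64:
  append 64 at index 6 → [59, 30, 31, 18, 10, 28, 64]
  64 > parent 31 at index 2, swap → [59, 30, 64, 18, 10, 28, 31]
  64 > parent 59 at index 0, swap → [64, 30, 59, 18, 10, 28, 31]
insert 12:
  append 12 at index 7 → [64, 30, 59, 18, 10, 28, 31, 12] (no swap needed)
insert 47:
  append 47 at index 8 → [64, 30, 59, 18, 10, 28, 31, 12, 47]
  47 > parent 18 at index 3, swap → [64, 30, 59, 47, 10, 28, 31, 12, 18]
  47 > parent 30 at index 1, swap → [64, 47, 59, 30, 10, 28, 31, 12, 18]
insert 25:
  append 25 at index 9 → [64, 47, 59, 30, 10, 28, 31, 12, 18, 25]
  25 > parent 10 at index 4, swap → [64, 47, 59, 30, 25, 28, 31, 12, 18, 10]
insert 67:
  append 67 at index 10 → [64, 47, 59, 30, 25, 28, 31, 12, 18, 10, 67]
  67 > parent 25 at index 4, swap → [64, 47, 59, 30, 67, 28, 31, 12, 18, 10, 25]
  67 > parent 47 at index 1, swap → [64, 67, 59, 30, 47, 28, 31, 12, 18, 10, 25]
  67 > parent 64 at index 0, swap → [67, 64, 59, 30, 47, 28, 31, 12, 18, 10, 25]
insert 38:
  append 38 at index 11 → [67, 64, 59, 30, 47, 28, 31, 12, 18, 10, 25, 38]
  38 > parent 28 at index 5, swap → [67, 64, 59, 30, 47, 38, 31, 12, 18, 10, 25, 28]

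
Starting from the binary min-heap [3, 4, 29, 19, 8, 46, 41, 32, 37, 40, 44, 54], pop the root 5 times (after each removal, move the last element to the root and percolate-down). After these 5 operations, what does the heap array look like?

extract-min #1 returns 3:
  remove root 3; move last element 54 to root → [54, 4, 29, 19, 8, 46, 41, 32, 37, 40, 44]
  54 vs smaller child 4 at index 1, swap → [4, 54, 29, 19, 8, 46, 41, 32, 37, 40, 44]
  54 vs smaller child 8 at index 4, swap → [4, 8, 29, 19, 54, 46, 41, 32, 37, 40, 44]
  54 vs smaller child 40 at index 9, swap → [4, 8, 29, 19, 40, 46, 41, 32, 37, 54, 44]
extract-min #2 returns 4:
  remove root 4; move last element 44 to root → [44, 8, 29, 19, 40, 46, 41, 32, 37, 54]
  44 vs smaller child 8 at index 1, swap → [8, 44, 29, 19, 40, 46, 41, 32, 37, 54]
  44 vs smaller child 19 at index 3, swap → [8, 19, 29, 44, 40, 46, 41, 32, 37, 54]
  44 vs smaller child 32 at index 7, swap → [8, 19, 29, 32, 40, 46, 41, 44, 37, 54]
extract-min #3 returns 8:
  remove root 8; move last element 54 to root → [54, 19, 29, 32, 40, 46, 41, 44, 37]
  54 vs smaller child 19 at index 1, swap → [19, 54, 29, 32, 40, 46, 41, 44, 37]
  54 vs smaller child 32 at index 3, swap → [19, 32, 29, 54, 40, 46, 41, 44, 37]
  54 vs smaller child 37 at index 8, swap → [19, 32, 29, 37, 40, 46, 41, 44, 54]
extract-min #4 returns 19:
  remove root 19; move last element 54 to root → [54, 32, 29, 37, 40, 46, 41, 44]
  54 vs smaller child 29 at index 2, swap → [29, 32, 54, 37, 40, 46, 41, 44]
  54 vs smaller child 41 at index 6, swap → [29, 32, 41, 37, 40, 46, 54, 44]
extract-min #5 returns 29:
  remove root 29; move last element 44 to root → [44, 32, 41, 37, 40, 46, 54]
  44 vs smaller child 32 at index 1, swap → [32, 44, 41, 37, 40, 46, 54]
  44 vs smaller child 37 at index 3, swap → [32, 37, 41, 44, 40, 46, 54]

[32, 37, 41, 44, 40, 46, 54]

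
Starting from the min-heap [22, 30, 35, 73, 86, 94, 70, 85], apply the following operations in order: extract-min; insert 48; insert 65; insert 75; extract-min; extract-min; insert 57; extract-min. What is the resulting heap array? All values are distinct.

[57, 65, 70, 73, 75, 94, 86, 85]

extract-min → returns 22:
  remove root 22; move last element 85 to root → [85, 30, 35, 73, 86, 94, 70]
  85 vs smaller child 30 at index 1, swap → [30, 85, 35, 73, 86, 94, 70]
  85 vs smaller child 73 at index 3, swap → [30, 73, 35, 85, 86, 94, 70]
insert 48:
  append 48 at index 7 → [30, 73, 35, 85, 86, 94, 70, 48]
  48 < parent 85 at index 3, swap → [30, 73, 35, 48, 86, 94, 70, 85]
  48 < parent 73 at index 1, swap → [30, 48, 35, 73, 86, 94, 70, 85]
insert 65:
  append 65 at index 8 → [30, 48, 35, 73, 86, 94, 70, 85, 65]
  65 < parent 73 at index 3, swap → [30, 48, 35, 65, 86, 94, 70, 85, 73]
insert 75:
  append 75 at index 9 → [30, 48, 35, 65, 86, 94, 70, 85, 73, 75]
  75 < parent 86 at index 4, swap → [30, 48, 35, 65, 75, 94, 70, 85, 73, 86]
extract-min → returns 30:
  remove root 30; move last element 86 to root → [86, 48, 35, 65, 75, 94, 70, 85, 73]
  86 vs smaller child 35 at index 2, swap → [35, 48, 86, 65, 75, 94, 70, 85, 73]
  86 vs smaller child 70 at index 6, swap → [35, 48, 70, 65, 75, 94, 86, 85, 73]
extract-min → returns 35:
  remove root 35; move last element 73 to root → [73, 48, 70, 65, 75, 94, 86, 85]
  73 vs smaller child 48 at index 1, swap → [48, 73, 70, 65, 75, 94, 86, 85]
  73 vs smaller child 65 at index 3, swap → [48, 65, 70, 73, 75, 94, 86, 85]
insert 57:
  append 57 at index 8 → [48, 65, 70, 73, 75, 94, 86, 85, 57]
  57 < parent 73 at index 3, swap → [48, 65, 70, 57, 75, 94, 86, 85, 73]
  57 < parent 65 at index 1, swap → [48, 57, 70, 65, 75, 94, 86, 85, 73]
extract-min → returns 48:
  remove root 48; move last element 73 to root → [73, 57, 70, 65, 75, 94, 86, 85]
  73 vs smaller child 57 at index 1, swap → [57, 73, 70, 65, 75, 94, 86, 85]
  73 vs smaller child 65 at index 3, swap → [57, 65, 70, 73, 75, 94, 86, 85]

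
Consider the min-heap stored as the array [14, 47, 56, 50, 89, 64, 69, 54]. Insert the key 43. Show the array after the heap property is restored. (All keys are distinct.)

append 43 at index 8 → [14, 47, 56, 50, 89, 64, 69, 54, 43]
43 < parent 50 at index 3, swap → [14, 47, 56, 43, 89, 64, 69, 54, 50]
43 < parent 47 at index 1, swap → [14, 43, 56, 47, 89, 64, 69, 54, 50]

[14, 43, 56, 47, 89, 64, 69, 54, 50]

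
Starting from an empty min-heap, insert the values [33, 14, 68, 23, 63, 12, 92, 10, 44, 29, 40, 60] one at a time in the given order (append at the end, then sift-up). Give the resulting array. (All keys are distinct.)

Insert 33:
  append 33 at index 0 → [33] (no swap needed)
Insert 14:
  append 14 at index 1 → [33, 14]
  14 < parent 33 at index 0, swap → [14, 33]
Insert 68:
  append 68 at index 2 → [14, 33, 68] (no swap needed)
Insert 23:
  append 23 at index 3 → [14, 33, 68, 23]
  23 < parent 33 at index 1, swap → [14, 23, 68, 33]
Insert 63:
  append 63 at index 4 → [14, 23, 68, 33, 63] (no swap needed)
Insert 12:
  append 12 at index 5 → [14, 23, 68, 33, 63, 12]
  12 < parent 68 at index 2, swap → [14, 23, 12, 33, 63, 68]
  12 < parent 14 at index 0, swap → [12, 23, 14, 33, 63, 68]
Insert 92:
  append 92 at index 6 → [12, 23, 14, 33, 63, 68, 92] (no swap needed)
Insert 10:
  append 10 at index 7 → [12, 23, 14, 33, 63, 68, 92, 10]
  10 < parent 33 at index 3, swap → [12, 23, 14, 10, 63, 68, 92, 33]
  10 < parent 23 at index 1, swap → [12, 10, 14, 23, 63, 68, 92, 33]
  10 < parent 12 at index 0, swap → [10, 12, 14, 23, 63, 68, 92, 33]
Insert 44:
  append 44 at index 8 → [10, 12, 14, 23, 63, 68, 92, 33, 44] (no swap needed)
Insert 29:
  append 29 at index 9 → [10, 12, 14, 23, 63, 68, 92, 33, 44, 29]
  29 < parent 63 at index 4, swap → [10, 12, 14, 23, 29, 68, 92, 33, 44, 63]
Insert 40:
  append 40 at index 10 → [10, 12, 14, 23, 29, 68, 92, 33, 44, 63, 40] (no swap needed)
Insert 60:
  append 60 at index 11 → [10, 12, 14, 23, 29, 68, 92, 33, 44, 63, 40, 60]
  60 < parent 68 at index 5, swap → [10, 12, 14, 23, 29, 60, 92, 33, 44, 63, 40, 68]

[10, 12, 14, 23, 29, 60, 92, 33, 44, 63, 40, 68]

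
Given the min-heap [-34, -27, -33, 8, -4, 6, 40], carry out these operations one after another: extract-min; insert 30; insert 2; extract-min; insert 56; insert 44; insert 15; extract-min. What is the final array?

extract-min → returns -34:
  remove root -34; move last element 40 to root → [40, -27, -33, 8, -4, 6]
  40 vs smaller child -33 at index 2, swap → [-33, -27, 40, 8, -4, 6]
  40 vs only child 6 at index 5, swap → [-33, -27, 6, 8, -4, 40]
insert 30:
  append 30 at index 6 → [-33, -27, 6, 8, -4, 40, 30] (no swap needed)
insert 2:
  append 2 at index 7 → [-33, -27, 6, 8, -4, 40, 30, 2]
  2 < parent 8 at index 3, swap → [-33, -27, 6, 2, -4, 40, 30, 8]
extract-min → returns -33:
  remove root -33; move last element 8 to root → [8, -27, 6, 2, -4, 40, 30]
  8 vs smaller child -27 at index 1, swap → [-27, 8, 6, 2, -4, 40, 30]
  8 vs smaller child -4 at index 4, swap → [-27, -4, 6, 2, 8, 40, 30]
insert 56:
  append 56 at index 7 → [-27, -4, 6, 2, 8, 40, 30, 56] (no swap needed)
insert 44:
  append 44 at index 8 → [-27, -4, 6, 2, 8, 40, 30, 56, 44] (no swap needed)
insert 15:
  append 15 at index 9 → [-27, -4, 6, 2, 8, 40, 30, 56, 44, 15] (no swap needed)
extract-min → returns -27:
  remove root -27; move last element 15 to root → [15, -4, 6, 2, 8, 40, 30, 56, 44]
  15 vs smaller child -4 at index 1, swap → [-4, 15, 6, 2, 8, 40, 30, 56, 44]
  15 vs smaller child 2 at index 3, swap → [-4, 2, 6, 15, 8, 40, 30, 56, 44]

[-4, 2, 6, 15, 8, 40, 30, 56, 44]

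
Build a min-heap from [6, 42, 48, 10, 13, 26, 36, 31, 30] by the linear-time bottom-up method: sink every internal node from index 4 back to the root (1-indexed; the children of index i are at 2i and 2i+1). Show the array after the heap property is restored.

sift down from index 4: already satisfies heap property
sift down from index 3:
  48 vs smaller child 26 at index 6, swap → [6, 42, 26, 10, 13, 48, 36, 31, 30]
sift down from index 2:
  42 vs smaller child 10 at index 4, swap → [6, 10, 26, 42, 13, 48, 36, 31, 30]
  42 vs smaller child 30 at index 9, swap → [6, 10, 26, 30, 13, 48, 36, 31, 42]
sift down from index 1: already satisfies heap property

[6, 10, 26, 30, 13, 48, 36, 31, 42]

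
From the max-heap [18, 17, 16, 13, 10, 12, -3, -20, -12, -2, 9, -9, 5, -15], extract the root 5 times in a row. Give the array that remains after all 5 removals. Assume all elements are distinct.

extract-max #1 returns 18:
  remove root 18; move last element -15 to root → [-15, 17, 16, 13, 10, 12, -3, -20, -12, -2, 9, -9, 5]
  -15 vs larger child 17 at index 1, swap → [17, -15, 16, 13, 10, 12, -3, -20, -12, -2, 9, -9, 5]
  -15 vs larger child 13 at index 3, swap → [17, 13, 16, -15, 10, 12, -3, -20, -12, -2, 9, -9, 5]
  -15 vs larger child -12 at index 8, swap → [17, 13, 16, -12, 10, 12, -3, -20, -15, -2, 9, -9, 5]
extract-max #2 returns 17:
  remove root 17; move last element 5 to root → [5, 13, 16, -12, 10, 12, -3, -20, -15, -2, 9, -9]
  5 vs larger child 16 at index 2, swap → [16, 13, 5, -12, 10, 12, -3, -20, -15, -2, 9, -9]
  5 vs larger child 12 at index 5, swap → [16, 13, 12, -12, 10, 5, -3, -20, -15, -2, 9, -9]
extract-max #3 returns 16:
  remove root 16; move last element -9 to root → [-9, 13, 12, -12, 10, 5, -3, -20, -15, -2, 9]
  -9 vs larger child 13 at index 1, swap → [13, -9, 12, -12, 10, 5, -3, -20, -15, -2, 9]
  -9 vs larger child 10 at index 4, swap → [13, 10, 12, -12, -9, 5, -3, -20, -15, -2, 9]
  -9 vs larger child 9 at index 10, swap → [13, 10, 12, -12, 9, 5, -3, -20, -15, -2, -9]
extract-max #4 returns 13:
  remove root 13; move last element -9 to root → [-9, 10, 12, -12, 9, 5, -3, -20, -15, -2]
  -9 vs larger child 12 at index 2, swap → [12, 10, -9, -12, 9, 5, -3, -20, -15, -2]
  -9 vs larger child 5 at index 5, swap → [12, 10, 5, -12, 9, -9, -3, -20, -15, -2]
extract-max #5 returns 12:
  remove root 12; move last element -2 to root → [-2, 10, 5, -12, 9, -9, -3, -20, -15]
  -2 vs larger child 10 at index 1, swap → [10, -2, 5, -12, 9, -9, -3, -20, -15]
  -2 vs larger child 9 at index 4, swap → [10, 9, 5, -12, -2, -9, -3, -20, -15]

[10, 9, 5, -12, -2, -9, -3, -20, -15]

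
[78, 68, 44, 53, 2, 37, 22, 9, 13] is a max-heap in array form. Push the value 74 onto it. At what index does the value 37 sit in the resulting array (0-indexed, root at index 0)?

5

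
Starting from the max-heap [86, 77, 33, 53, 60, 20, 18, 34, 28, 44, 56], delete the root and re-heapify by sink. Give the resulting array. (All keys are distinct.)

remove root 86; move last element 56 to root → [56, 77, 33, 53, 60, 20, 18, 34, 28, 44]
56 vs larger child 77 at index 1, swap → [77, 56, 33, 53, 60, 20, 18, 34, 28, 44]
56 vs larger child 60 at index 4, swap → [77, 60, 33, 53, 56, 20, 18, 34, 28, 44]

[77, 60, 33, 53, 56, 20, 18, 34, 28, 44]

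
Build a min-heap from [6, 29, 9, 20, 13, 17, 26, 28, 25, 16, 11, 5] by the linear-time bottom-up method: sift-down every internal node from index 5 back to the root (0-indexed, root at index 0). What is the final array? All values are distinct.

[5, 11, 6, 20, 13, 9, 26, 28, 25, 16, 29, 17]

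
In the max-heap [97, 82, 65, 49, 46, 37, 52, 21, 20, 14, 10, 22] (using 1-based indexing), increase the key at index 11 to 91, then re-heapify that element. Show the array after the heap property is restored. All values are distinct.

[97, 91, 65, 49, 82, 37, 52, 21, 20, 14, 46, 22]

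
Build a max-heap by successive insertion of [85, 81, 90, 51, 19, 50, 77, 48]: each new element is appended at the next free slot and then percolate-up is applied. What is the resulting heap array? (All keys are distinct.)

Insert 85:
  append 85 at index 0 → [85] (no swap needed)
Insert 81:
  append 81 at index 1 → [85, 81] (no swap needed)
Insert 90:
  append 90 at index 2 → [85, 81, 90]
  90 > parent 85 at index 0, swap → [90, 81, 85]
Insert 51:
  append 51 at index 3 → [90, 81, 85, 51] (no swap needed)
Insert 19:
  append 19 at index 4 → [90, 81, 85, 51, 19] (no swap needed)
Insert 50:
  append 50 at index 5 → [90, 81, 85, 51, 19, 50] (no swap needed)
Insert 77:
  append 77 at index 6 → [90, 81, 85, 51, 19, 50, 77] (no swap needed)
Insert 48:
  append 48 at index 7 → [90, 81, 85, 51, 19, 50, 77, 48] (no swap needed)

[90, 81, 85, 51, 19, 50, 77, 48]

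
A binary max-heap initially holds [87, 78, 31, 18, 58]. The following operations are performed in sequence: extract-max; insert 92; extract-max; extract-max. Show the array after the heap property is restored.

[58, 18, 31]

extract-max → returns 87:
  remove root 87; move last element 58 to root → [58, 78, 31, 18]
  58 vs larger child 78 at index 1, swap → [78, 58, 31, 18]
insert 92:
  append 92 at index 4 → [78, 58, 31, 18, 92]
  92 > parent 58 at index 1, swap → [78, 92, 31, 18, 58]
  92 > parent 78 at index 0, swap → [92, 78, 31, 18, 58]
extract-max → returns 92:
  remove root 92; move last element 58 to root → [58, 78, 31, 18]
  58 vs larger child 78 at index 1, swap → [78, 58, 31, 18]
extract-max → returns 78:
  remove root 78; move last element 18 to root → [18, 58, 31]
  18 vs larger child 58 at index 1, swap → [58, 18, 31]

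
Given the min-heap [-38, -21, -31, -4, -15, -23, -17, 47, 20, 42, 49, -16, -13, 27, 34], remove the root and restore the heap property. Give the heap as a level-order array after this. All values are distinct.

remove root -38; move last element 34 to root → [34, -21, -31, -4, -15, -23, -17, 47, 20, 42, 49, -16, -13, 27]
34 vs smaller child -31 at index 2, swap → [-31, -21, 34, -4, -15, -23, -17, 47, 20, 42, 49, -16, -13, 27]
34 vs smaller child -23 at index 5, swap → [-31, -21, -23, -4, -15, 34, -17, 47, 20, 42, 49, -16, -13, 27]
34 vs smaller child -16 at index 11, swap → [-31, -21, -23, -4, -15, -16, -17, 47, 20, 42, 49, 34, -13, 27]

[-31, -21, -23, -4, -15, -16, -17, 47, 20, 42, 49, 34, -13, 27]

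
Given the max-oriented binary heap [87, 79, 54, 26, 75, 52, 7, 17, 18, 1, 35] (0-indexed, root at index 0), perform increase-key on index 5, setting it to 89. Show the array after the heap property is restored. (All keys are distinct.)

[89, 79, 87, 26, 75, 54, 7, 17, 18, 1, 35]

set index 5 from 52 to 89 → [87, 79, 54, 26, 75, 89, 7, 17, 18, 1, 35]
89 > parent 54 at index 2, swap → [87, 79, 89, 26, 75, 54, 7, 17, 18, 1, 35]
89 > parent 87 at index 0, swap → [89, 79, 87, 26, 75, 54, 7, 17, 18, 1, 35]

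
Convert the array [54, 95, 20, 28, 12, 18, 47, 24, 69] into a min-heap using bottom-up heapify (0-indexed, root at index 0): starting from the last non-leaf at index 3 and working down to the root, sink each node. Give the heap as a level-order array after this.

[12, 24, 18, 28, 95, 20, 47, 54, 69]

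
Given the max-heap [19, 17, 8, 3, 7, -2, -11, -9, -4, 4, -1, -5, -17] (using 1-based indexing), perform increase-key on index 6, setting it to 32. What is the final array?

[32, 17, 19, 3, 7, 8, -11, -9, -4, 4, -1, -5, -17]

set index 6 from -2 to 32 → [19, 17, 8, 3, 7, 32, -11, -9, -4, 4, -1, -5, -17]
32 > parent 8 at index 3, swap → [19, 17, 32, 3, 7, 8, -11, -9, -4, 4, -1, -5, -17]
32 > parent 19 at index 1, swap → [32, 17, 19, 3, 7, 8, -11, -9, -4, 4, -1, -5, -17]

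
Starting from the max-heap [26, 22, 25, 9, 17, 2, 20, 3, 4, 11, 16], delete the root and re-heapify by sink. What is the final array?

[25, 22, 20, 9, 17, 2, 16, 3, 4, 11]

remove root 26; move last element 16 to root → [16, 22, 25, 9, 17, 2, 20, 3, 4, 11]
16 vs larger child 25 at index 2, swap → [25, 22, 16, 9, 17, 2, 20, 3, 4, 11]
16 vs larger child 20 at index 6, swap → [25, 22, 20, 9, 17, 2, 16, 3, 4, 11]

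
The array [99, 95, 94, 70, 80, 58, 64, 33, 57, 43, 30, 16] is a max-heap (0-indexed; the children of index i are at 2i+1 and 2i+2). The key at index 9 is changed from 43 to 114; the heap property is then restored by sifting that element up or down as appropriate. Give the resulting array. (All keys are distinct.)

[114, 99, 94, 70, 95, 58, 64, 33, 57, 80, 30, 16]

set index 9 from 43 to 114 → [99, 95, 94, 70, 80, 58, 64, 33, 57, 114, 30, 16]
114 > parent 80 at index 4, swap → [99, 95, 94, 70, 114, 58, 64, 33, 57, 80, 30, 16]
114 > parent 95 at index 1, swap → [99, 114, 94, 70, 95, 58, 64, 33, 57, 80, 30, 16]
114 > parent 99 at index 0, swap → [114, 99, 94, 70, 95, 58, 64, 33, 57, 80, 30, 16]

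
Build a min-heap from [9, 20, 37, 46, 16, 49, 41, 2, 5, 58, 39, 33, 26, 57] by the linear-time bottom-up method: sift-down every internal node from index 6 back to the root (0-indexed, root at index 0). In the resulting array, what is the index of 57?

sift down from index 6: already satisfies heap property
sift down from index 5:
  49 vs smaller child 26 at index 12, swap → [9, 20, 37, 46, 16, 26, 41, 2, 5, 58, 39, 33, 49, 57]
sift down from index 4: already satisfies heap property
sift down from index 3:
  46 vs smaller child 2 at index 7, swap → [9, 20, 37, 2, 16, 26, 41, 46, 5, 58, 39, 33, 49, 57]
sift down from index 2:
  37 vs smaller child 26 at index 5, swap → [9, 20, 26, 2, 16, 37, 41, 46, 5, 58, 39, 33, 49, 57]
  37 vs smaller child 33 at index 11, swap → [9, 20, 26, 2, 16, 33, 41, 46, 5, 58, 39, 37, 49, 57]
sift down from index 1:
  20 vs smaller child 2 at index 3, swap → [9, 2, 26, 20, 16, 33, 41, 46, 5, 58, 39, 37, 49, 57]
  20 vs smaller child 5 at index 8, swap → [9, 2, 26, 5, 16, 33, 41, 46, 20, 58, 39, 37, 49, 57]
sift down from index 0:
  9 vs smaller child 2 at index 1, swap → [2, 9, 26, 5, 16, 33, 41, 46, 20, 58, 39, 37, 49, 57]
  9 vs smaller child 5 at index 3, swap → [2, 5, 26, 9, 16, 33, 41, 46, 20, 58, 39, 37, 49, 57]
resulting array: [2, 5, 26, 9, 16, 33, 41, 46, 20, 58, 39, 37, 49, 57]

13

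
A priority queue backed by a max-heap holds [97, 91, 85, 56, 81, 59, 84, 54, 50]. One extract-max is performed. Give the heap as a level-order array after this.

[91, 81, 85, 56, 50, 59, 84, 54]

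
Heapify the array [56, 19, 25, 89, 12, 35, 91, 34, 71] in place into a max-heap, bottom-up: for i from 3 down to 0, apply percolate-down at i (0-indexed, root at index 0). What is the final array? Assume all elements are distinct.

sift down from index 3: already satisfies heap property
sift down from index 2:
  25 vs larger child 91 at index 6, swap → [56, 19, 91, 89, 12, 35, 25, 34, 71]
sift down from index 1:
  19 vs larger child 89 at index 3, swap → [56, 89, 91, 19, 12, 35, 25, 34, 71]
  19 vs larger child 71 at index 8, swap → [56, 89, 91, 71, 12, 35, 25, 34, 19]
sift down from index 0:
  56 vs larger child 91 at index 2, swap → [91, 89, 56, 71, 12, 35, 25, 34, 19]

[91, 89, 56, 71, 12, 35, 25, 34, 19]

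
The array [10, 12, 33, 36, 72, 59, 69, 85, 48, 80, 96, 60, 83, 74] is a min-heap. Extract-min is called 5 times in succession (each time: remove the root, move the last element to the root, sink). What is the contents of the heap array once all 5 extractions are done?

extract-min #1 returns 10:
  remove root 10; move last element 74 to root → [74, 12, 33, 36, 72, 59, 69, 85, 48, 80, 96, 60, 83]
  74 vs smaller child 12 at index 1, swap → [12, 74, 33, 36, 72, 59, 69, 85, 48, 80, 96, 60, 83]
  74 vs smaller child 36 at index 3, swap → [12, 36, 33, 74, 72, 59, 69, 85, 48, 80, 96, 60, 83]
  74 vs smaller child 48 at index 8, swap → [12, 36, 33, 48, 72, 59, 69, 85, 74, 80, 96, 60, 83]
extract-min #2 returns 12:
  remove root 12; move last element 83 to root → [83, 36, 33, 48, 72, 59, 69, 85, 74, 80, 96, 60]
  83 vs smaller child 33 at index 2, swap → [33, 36, 83, 48, 72, 59, 69, 85, 74, 80, 96, 60]
  83 vs smaller child 59 at index 5, swap → [33, 36, 59, 48, 72, 83, 69, 85, 74, 80, 96, 60]
  83 vs only child 60 at index 11, swap → [33, 36, 59, 48, 72, 60, 69, 85, 74, 80, 96, 83]
extract-min #3 returns 33:
  remove root 33; move last element 83 to root → [83, 36, 59, 48, 72, 60, 69, 85, 74, 80, 96]
  83 vs smaller child 36 at index 1, swap → [36, 83, 59, 48, 72, 60, 69, 85, 74, 80, 96]
  83 vs smaller child 48 at index 3, swap → [36, 48, 59, 83, 72, 60, 69, 85, 74, 80, 96]
  83 vs smaller child 74 at index 8, swap → [36, 48, 59, 74, 72, 60, 69, 85, 83, 80, 96]
extract-min #4 returns 36:
  remove root 36; move last element 96 to root → [96, 48, 59, 74, 72, 60, 69, 85, 83, 80]
  96 vs smaller child 48 at index 1, swap → [48, 96, 59, 74, 72, 60, 69, 85, 83, 80]
  96 vs smaller child 72 at index 4, swap → [48, 72, 59, 74, 96, 60, 69, 85, 83, 80]
  96 vs only child 80 at index 9, swap → [48, 72, 59, 74, 80, 60, 69, 85, 83, 96]
extract-min #5 returns 48:
  remove root 48; move last element 96 to root → [96, 72, 59, 74, 80, 60, 69, 85, 83]
  96 vs smaller child 59 at index 2, swap → [59, 72, 96, 74, 80, 60, 69, 85, 83]
  96 vs smaller child 60 at index 5, swap → [59, 72, 60, 74, 80, 96, 69, 85, 83]

[59, 72, 60, 74, 80, 96, 69, 85, 83]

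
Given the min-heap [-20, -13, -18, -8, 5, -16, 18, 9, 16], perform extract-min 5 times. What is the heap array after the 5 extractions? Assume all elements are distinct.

[5, 16, 9, 18]

extract-min #1 returns -20:
  remove root -20; move last element 16 to root → [16, -13, -18, -8, 5, -16, 18, 9]
  16 vs smaller child -18 at index 2, swap → [-18, -13, 16, -8, 5, -16, 18, 9]
  16 vs smaller child -16 at index 5, swap → [-18, -13, -16, -8, 5, 16, 18, 9]
extract-min #2 returns -18:
  remove root -18; move last element 9 to root → [9, -13, -16, -8, 5, 16, 18]
  9 vs smaller child -16 at index 2, swap → [-16, -13, 9, -8, 5, 16, 18]
extract-min #3 returns -16:
  remove root -16; move last element 18 to root → [18, -13, 9, -8, 5, 16]
  18 vs smaller child -13 at index 1, swap → [-13, 18, 9, -8, 5, 16]
  18 vs smaller child -8 at index 3, swap → [-13, -8, 9, 18, 5, 16]
extract-min #4 returns -13:
  remove root -13; move last element 16 to root → [16, -8, 9, 18, 5]
  16 vs smaller child -8 at index 1, swap → [-8, 16, 9, 18, 5]
  16 vs smaller child 5 at index 4, swap → [-8, 5, 9, 18, 16]
extract-min #5 returns -8:
  remove root -8; move last element 16 to root → [16, 5, 9, 18]
  16 vs smaller child 5 at index 1, swap → [5, 16, 9, 18]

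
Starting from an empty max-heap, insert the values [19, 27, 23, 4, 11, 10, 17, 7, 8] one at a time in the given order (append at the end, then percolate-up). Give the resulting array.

[27, 19, 23, 8, 11, 10, 17, 4, 7]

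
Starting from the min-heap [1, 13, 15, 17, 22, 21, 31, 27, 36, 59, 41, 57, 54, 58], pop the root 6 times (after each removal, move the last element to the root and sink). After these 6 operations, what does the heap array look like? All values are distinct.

[27, 36, 31, 58, 41, 54, 57, 59]

extract-min #1 returns 1:
  remove root 1; move last element 58 to root → [58, 13, 15, 17, 22, 21, 31, 27, 36, 59, 41, 57, 54]
  58 vs smaller child 13 at index 1, swap → [13, 58, 15, 17, 22, 21, 31, 27, 36, 59, 41, 57, 54]
  58 vs smaller child 17 at index 3, swap → [13, 17, 15, 58, 22, 21, 31, 27, 36, 59, 41, 57, 54]
  58 vs smaller child 27 at index 7, swap → [13, 17, 15, 27, 22, 21, 31, 58, 36, 59, 41, 57, 54]
extract-min #2 returns 13:
  remove root 13; move last element 54 to root → [54, 17, 15, 27, 22, 21, 31, 58, 36, 59, 41, 57]
  54 vs smaller child 15 at index 2, swap → [15, 17, 54, 27, 22, 21, 31, 58, 36, 59, 41, 57]
  54 vs smaller child 21 at index 5, swap → [15, 17, 21, 27, 22, 54, 31, 58, 36, 59, 41, 57]
extract-min #3 returns 15:
  remove root 15; move last element 57 to root → [57, 17, 21, 27, 22, 54, 31, 58, 36, 59, 41]
  57 vs smaller child 17 at index 1, swap → [17, 57, 21, 27, 22, 54, 31, 58, 36, 59, 41]
  57 vs smaller child 22 at index 4, swap → [17, 22, 21, 27, 57, 54, 31, 58, 36, 59, 41]
  57 vs smaller child 41 at index 10, swap → [17, 22, 21, 27, 41, 54, 31, 58, 36, 59, 57]
extract-min #4 returns 17:
  remove root 17; move last element 57 to root → [57, 22, 21, 27, 41, 54, 31, 58, 36, 59]
  57 vs smaller child 21 at index 2, swap → [21, 22, 57, 27, 41, 54, 31, 58, 36, 59]
  57 vs smaller child 31 at index 6, swap → [21, 22, 31, 27, 41, 54, 57, 58, 36, 59]
extract-min #5 returns 21:
  remove root 21; move last element 59 to root → [59, 22, 31, 27, 41, 54, 57, 58, 36]
  59 vs smaller child 22 at index 1, swap → [22, 59, 31, 27, 41, 54, 57, 58, 36]
  59 vs smaller child 27 at index 3, swap → [22, 27, 31, 59, 41, 54, 57, 58, 36]
  59 vs smaller child 36 at index 8, swap → [22, 27, 31, 36, 41, 54, 57, 58, 59]
extract-min #6 returns 22:
  remove root 22; move last element 59 to root → [59, 27, 31, 36, 41, 54, 57, 58]
  59 vs smaller child 27 at index 1, swap → [27, 59, 31, 36, 41, 54, 57, 58]
  59 vs smaller child 36 at index 3, swap → [27, 36, 31, 59, 41, 54, 57, 58]
  59 vs only child 58 at index 7, swap → [27, 36, 31, 58, 41, 54, 57, 59]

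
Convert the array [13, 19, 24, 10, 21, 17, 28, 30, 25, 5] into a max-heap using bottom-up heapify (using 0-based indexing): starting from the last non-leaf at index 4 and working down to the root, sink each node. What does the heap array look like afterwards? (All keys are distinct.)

[30, 25, 28, 19, 21, 17, 24, 10, 13, 5]

sift down from index 4: already satisfies heap property
sift down from index 3:
  10 vs larger child 30 at index 7, swap → [13, 19, 24, 30, 21, 17, 28, 10, 25, 5]
sift down from index 2:
  24 vs larger child 28 at index 6, swap → [13, 19, 28, 30, 21, 17, 24, 10, 25, 5]
sift down from index 1:
  19 vs larger child 30 at index 3, swap → [13, 30, 28, 19, 21, 17, 24, 10, 25, 5]
  19 vs larger child 25 at index 8, swap → [13, 30, 28, 25, 21, 17, 24, 10, 19, 5]
sift down from index 0:
  13 vs larger child 30 at index 1, swap → [30, 13, 28, 25, 21, 17, 24, 10, 19, 5]
  13 vs larger child 25 at index 3, swap → [30, 25, 28, 13, 21, 17, 24, 10, 19, 5]
  13 vs larger child 19 at index 8, swap → [30, 25, 28, 19, 21, 17, 24, 10, 13, 5]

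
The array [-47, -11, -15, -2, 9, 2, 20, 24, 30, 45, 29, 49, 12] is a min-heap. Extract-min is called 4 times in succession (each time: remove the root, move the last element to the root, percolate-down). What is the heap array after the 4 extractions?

extract-min #1 returns -47:
  remove root -47; move last element 12 to root → [12, -11, -15, -2, 9, 2, 20, 24, 30, 45, 29, 49]
  12 vs smaller child -15 at index 2, swap → [-15, -11, 12, -2, 9, 2, 20, 24, 30, 45, 29, 49]
  12 vs smaller child 2 at index 5, swap → [-15, -11, 2, -2, 9, 12, 20, 24, 30, 45, 29, 49]
extract-min #2 returns -15:
  remove root -15; move last element 49 to root → [49, -11, 2, -2, 9, 12, 20, 24, 30, 45, 29]
  49 vs smaller child -11 at index 1, swap → [-11, 49, 2, -2, 9, 12, 20, 24, 30, 45, 29]
  49 vs smaller child -2 at index 3, swap → [-11, -2, 2, 49, 9, 12, 20, 24, 30, 45, 29]
  49 vs smaller child 24 at index 7, swap → [-11, -2, 2, 24, 9, 12, 20, 49, 30, 45, 29]
extract-min #3 returns -11:
  remove root -11; move last element 29 to root → [29, -2, 2, 24, 9, 12, 20, 49, 30, 45]
  29 vs smaller child -2 at index 1, swap → [-2, 29, 2, 24, 9, 12, 20, 49, 30, 45]
  29 vs smaller child 9 at index 4, swap → [-2, 9, 2, 24, 29, 12, 20, 49, 30, 45]
extract-min #4 returns -2:
  remove root -2; move last element 45 to root → [45, 9, 2, 24, 29, 12, 20, 49, 30]
  45 vs smaller child 2 at index 2, swap → [2, 9, 45, 24, 29, 12, 20, 49, 30]
  45 vs smaller child 12 at index 5, swap → [2, 9, 12, 24, 29, 45, 20, 49, 30]

[2, 9, 12, 24, 29, 45, 20, 49, 30]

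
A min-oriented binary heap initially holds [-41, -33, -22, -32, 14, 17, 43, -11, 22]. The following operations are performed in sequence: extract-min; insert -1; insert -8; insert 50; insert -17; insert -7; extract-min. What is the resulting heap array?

extract-min → returns -41:
  remove root -41; move last element 22 to root → [22, -33, -22, -32, 14, 17, 43, -11]
  22 vs smaller child -33 at index 1, swap → [-33, 22, -22, -32, 14, 17, 43, -11]
  22 vs smaller child -32 at index 3, swap → [-33, -32, -22, 22, 14, 17, 43, -11]
  22 vs only child -11 at index 7, swap → [-33, -32, -22, -11, 14, 17, 43, 22]
insert -1:
  append -1 at index 8 → [-33, -32, -22, -11, 14, 17, 43, 22, -1] (no swap needed)
insert -8:
  append -8 at index 9 → [-33, -32, -22, -11, 14, 17, 43, 22, -1, -8]
  -8 < parent 14 at index 4, swap → [-33, -32, -22, -11, -8, 17, 43, 22, -1, 14]
insert 50:
  append 50 at index 10 → [-33, -32, -22, -11, -8, 17, 43, 22, -1, 14, 50] (no swap needed)
insert -17:
  append -17 at index 11 → [-33, -32, -22, -11, -8, 17, 43, 22, -1, 14, 50, -17]
  -17 < parent 17 at index 5, swap → [-33, -32, -22, -11, -8, -17, 43, 22, -1, 14, 50, 17]
insert -7:
  append -7 at index 12 → [-33, -32, -22, -11, -8, -17, 43, 22, -1, 14, 50, 17, -7] (no swap needed)
extract-min → returns -33:
  remove root -33; move last element -7 to root → [-7, -32, -22, -11, -8, -17, 43, 22, -1, 14, 50, 17]
  -7 vs smaller child -32 at index 1, swap → [-32, -7, -22, -11, -8, -17, 43, 22, -1, 14, 50, 17]
  -7 vs smaller child -11 at index 3, swap → [-32, -11, -22, -7, -8, -17, 43, 22, -1, 14, 50, 17]

[-32, -11, -22, -7, -8, -17, 43, 22, -1, 14, 50, 17]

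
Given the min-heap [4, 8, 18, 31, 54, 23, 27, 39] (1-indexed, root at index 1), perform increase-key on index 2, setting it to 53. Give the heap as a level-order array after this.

[4, 31, 18, 39, 54, 23, 27, 53]

set index 2 from 8 to 53 → [4, 53, 18, 31, 54, 23, 27, 39]
53 vs smaller child 31 at index 4, swap → [4, 31, 18, 53, 54, 23, 27, 39]
53 vs only child 39 at index 8, swap → [4, 31, 18, 39, 54, 23, 27, 53]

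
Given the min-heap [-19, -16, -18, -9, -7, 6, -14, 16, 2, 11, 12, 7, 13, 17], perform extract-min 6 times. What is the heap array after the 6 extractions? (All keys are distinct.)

extract-min #1 returns -19:
  remove root -19; move last element 17 to root → [17, -16, -18, -9, -7, 6, -14, 16, 2, 11, 12, 7, 13]
  17 vs smaller child -18 at index 2, swap → [-18, -16, 17, -9, -7, 6, -14, 16, 2, 11, 12, 7, 13]
  17 vs smaller child -14 at index 6, swap → [-18, -16, -14, -9, -7, 6, 17, 16, 2, 11, 12, 7, 13]
extract-min #2 returns -18:
  remove root -18; move last element 13 to root → [13, -16, -14, -9, -7, 6, 17, 16, 2, 11, 12, 7]
  13 vs smaller child -16 at index 1, swap → [-16, 13, -14, -9, -7, 6, 17, 16, 2, 11, 12, 7]
  13 vs smaller child -9 at index 3, swap → [-16, -9, -14, 13, -7, 6, 17, 16, 2, 11, 12, 7]
  13 vs smaller child 2 at index 8, swap → [-16, -9, -14, 2, -7, 6, 17, 16, 13, 11, 12, 7]
extract-min #3 returns -16:
  remove root -16; move last element 7 to root → [7, -9, -14, 2, -7, 6, 17, 16, 13, 11, 12]
  7 vs smaller child -14 at index 2, swap → [-14, -9, 7, 2, -7, 6, 17, 16, 13, 11, 12]
  7 vs smaller child 6 at index 5, swap → [-14, -9, 6, 2, -7, 7, 17, 16, 13, 11, 12]
extract-min #4 returns -14:
  remove root -14; move last element 12 to root → [12, -9, 6, 2, -7, 7, 17, 16, 13, 11]
  12 vs smaller child -9 at index 1, swap → [-9, 12, 6, 2, -7, 7, 17, 16, 13, 11]
  12 vs smaller child -7 at index 4, swap → [-9, -7, 6, 2, 12, 7, 17, 16, 13, 11]
  12 vs only child 11 at index 9, swap → [-9, -7, 6, 2, 11, 7, 17, 16, 13, 12]
extract-min #5 returns -9:
  remove root -9; move last element 12 to root → [12, -7, 6, 2, 11, 7, 17, 16, 13]
  12 vs smaller child -7 at index 1, swap → [-7, 12, 6, 2, 11, 7, 17, 16, 13]
  12 vs smaller child 2 at index 3, swap → [-7, 2, 6, 12, 11, 7, 17, 16, 13]
extract-min #6 returns -7:
  remove root -7; move last element 13 to root → [13, 2, 6, 12, 11, 7, 17, 16]
  13 vs smaller child 2 at index 1, swap → [2, 13, 6, 12, 11, 7, 17, 16]
  13 vs smaller child 11 at index 4, swap → [2, 11, 6, 12, 13, 7, 17, 16]

[2, 11, 6, 12, 13, 7, 17, 16]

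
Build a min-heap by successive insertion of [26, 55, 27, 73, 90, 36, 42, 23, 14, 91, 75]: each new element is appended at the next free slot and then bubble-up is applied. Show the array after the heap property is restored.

[14, 23, 27, 26, 75, 36, 42, 73, 55, 91, 90]

Insert 26:
  append 26 at index 0 → [26] (no swap needed)
Insert 55:
  append 55 at index 1 → [26, 55] (no swap needed)
Insert 27:
  append 27 at index 2 → [26, 55, 27] (no swap needed)
Insert 73:
  append 73 at index 3 → [26, 55, 27, 73] (no swap needed)
Insert 90:
  append 90 at index 4 → [26, 55, 27, 73, 90] (no swap needed)
Insert 36:
  append 36 at index 5 → [26, 55, 27, 73, 90, 36] (no swap needed)
Insert 42:
  append 42 at index 6 → [26, 55, 27, 73, 90, 36, 42] (no swap needed)
Insert 23:
  append 23 at index 7 → [26, 55, 27, 73, 90, 36, 42, 23]
  23 < parent 73 at index 3, swap → [26, 55, 27, 23, 90, 36, 42, 73]
  23 < parent 55 at index 1, swap → [26, 23, 27, 55, 90, 36, 42, 73]
  23 < parent 26 at index 0, swap → [23, 26, 27, 55, 90, 36, 42, 73]
Insert 14:
  append 14 at index 8 → [23, 26, 27, 55, 90, 36, 42, 73, 14]
  14 < parent 55 at index 3, swap → [23, 26, 27, 14, 90, 36, 42, 73, 55]
  14 < parent 26 at index 1, swap → [23, 14, 27, 26, 90, 36, 42, 73, 55]
  14 < parent 23 at index 0, swap → [14, 23, 27, 26, 90, 36, 42, 73, 55]
Insert 91:
  append 91 at index 9 → [14, 23, 27, 26, 90, 36, 42, 73, 55, 91] (no swap needed)
Insert 75:
  append 75 at index 10 → [14, 23, 27, 26, 90, 36, 42, 73, 55, 91, 75]
  75 < parent 90 at index 4, swap → [14, 23, 27, 26, 75, 36, 42, 73, 55, 91, 90]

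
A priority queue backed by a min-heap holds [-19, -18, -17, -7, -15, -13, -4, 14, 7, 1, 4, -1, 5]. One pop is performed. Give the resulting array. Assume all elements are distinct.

remove root -19; move last element 5 to root → [5, -18, -17, -7, -15, -13, -4, 14, 7, 1, 4, -1]
5 vs smaller child -18 at index 1, swap → [-18, 5, -17, -7, -15, -13, -4, 14, 7, 1, 4, -1]
5 vs smaller child -15 at index 4, swap → [-18, -15, -17, -7, 5, -13, -4, 14, 7, 1, 4, -1]
5 vs smaller child 1 at index 9, swap → [-18, -15, -17, -7, 1, -13, -4, 14, 7, 5, 4, -1]

[-18, -15, -17, -7, 1, -13, -4, 14, 7, 5, 4, -1]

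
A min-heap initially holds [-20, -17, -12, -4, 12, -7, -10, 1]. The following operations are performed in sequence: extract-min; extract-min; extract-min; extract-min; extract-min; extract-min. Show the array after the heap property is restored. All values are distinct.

extract-min → returns -20:
  remove root -20; move last element 1 to root → [1, -17, -12, -4, 12, -7, -10]
  1 vs smaller child -17 at index 1, swap → [-17, 1, -12, -4, 12, -7, -10]
  1 vs smaller child -4 at index 3, swap → [-17, -4, -12, 1, 12, -7, -10]
extract-min → returns -17:
  remove root -17; move last element -10 to root → [-10, -4, -12, 1, 12, -7]
  -10 vs smaller child -12 at index 2, swap → [-12, -4, -10, 1, 12, -7]
extract-min → returns -12:
  remove root -12; move last element -7 to root → [-7, -4, -10, 1, 12]
  -7 vs smaller child -10 at index 2, swap → [-10, -4, -7, 1, 12]
extract-min → returns -10:
  remove root -10; move last element 12 to root → [12, -4, -7, 1]
  12 vs smaller child -7 at index 2, swap → [-7, -4, 12, 1]
extract-min → returns -7:
  remove root -7; move last element 1 to root → [1, -4, 12]
  1 vs smaller child -4 at index 1, swap → [-4, 1, 12]
extract-min → returns -4:
  remove root -4; move last element 12 to root → [12, 1]
  12 vs only child 1 at index 1, swap → [1, 12]

[1, 12]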